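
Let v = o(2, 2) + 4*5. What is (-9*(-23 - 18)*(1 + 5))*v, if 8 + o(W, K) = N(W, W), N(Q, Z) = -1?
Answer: 24354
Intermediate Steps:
o(W, K) = -9 (o(W, K) = -8 - 1 = -9)
v = 11 (v = -9 + 4*5 = -9 + 20 = 11)
(-9*(-23 - 18)*(1 + 5))*v = -9*(-23 - 18)*(1 + 5)*11 = -(-369)*6*11 = -9*(-246)*11 = 2214*11 = 24354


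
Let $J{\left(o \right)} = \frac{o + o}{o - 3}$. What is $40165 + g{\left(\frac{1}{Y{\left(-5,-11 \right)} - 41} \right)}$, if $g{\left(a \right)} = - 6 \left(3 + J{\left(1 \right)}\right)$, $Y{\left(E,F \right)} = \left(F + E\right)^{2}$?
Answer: $40153$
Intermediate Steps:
$Y{\left(E,F \right)} = \left(E + F\right)^{2}$
$J{\left(o \right)} = \frac{2 o}{-3 + o}$
$g{\left(a \right)} = -12$ ($g{\left(a \right)} = - 6 \left(3 + 2 \cdot 1 \frac{1}{-3 + 1}\right) = - 6 \left(3 + 2 \cdot 1 \frac{1}{-2}\right) = - 6 \left(3 + 2 \cdot 1 \left(- \frac{1}{2}\right)\right) = - 6 \left(3 - 1\right) = \left(-6\right) 2 = -12$)
$40165 + g{\left(\frac{1}{Y{\left(-5,-11 \right)} - 41} \right)} = 40165 - 12 = 40153$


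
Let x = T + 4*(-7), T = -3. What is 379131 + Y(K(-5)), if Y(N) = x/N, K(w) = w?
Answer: 1895686/5 ≈ 3.7914e+5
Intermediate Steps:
x = -31 (x = -3 + 4*(-7) = -3 - 28 = -31)
Y(N) = -31/N
379131 + Y(K(-5)) = 379131 - 31/(-5) = 379131 - 31*(-1/5) = 379131 + 31/5 = 1895686/5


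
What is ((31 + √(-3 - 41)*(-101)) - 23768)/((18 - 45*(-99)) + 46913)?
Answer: -23737/51386 - 101*I*√11/25693 ≈ -0.46194 - 0.013038*I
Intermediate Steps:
((31 + √(-3 - 41)*(-101)) - 23768)/((18 - 45*(-99)) + 46913) = ((31 + √(-44)*(-101)) - 23768)/((18 + 4455) + 46913) = ((31 + (2*I*√11)*(-101)) - 23768)/(4473 + 46913) = ((31 - 202*I*√11) - 23768)/51386 = (-23737 - 202*I*√11)*(1/51386) = -23737/51386 - 101*I*√11/25693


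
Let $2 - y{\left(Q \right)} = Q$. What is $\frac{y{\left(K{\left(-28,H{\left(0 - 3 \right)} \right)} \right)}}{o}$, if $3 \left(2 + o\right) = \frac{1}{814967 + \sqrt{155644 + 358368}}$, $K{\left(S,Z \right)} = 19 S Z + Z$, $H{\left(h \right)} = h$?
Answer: $\frac{19020516533053635}{23910135315169} - \frac{9546 \sqrt{128503}}{23910135315169} \approx 795.5$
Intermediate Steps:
$K{\left(S,Z \right)} = Z + 19 S Z$ ($K{\left(S,Z \right)} = 19 S Z + Z = Z + 19 S Z$)
$o = -2 + \frac{1}{3 \left(814967 + 2 \sqrt{128503}\right)}$ ($o = -2 + \frac{1}{3 \left(814967 + \sqrt{155644 + 358368}\right)} = -2 + \frac{1}{3 \left(814967 + \sqrt{514012}\right)} = -2 + \frac{1}{3 \left(814967 + 2 \sqrt{128503}\right)} \approx -2.0$)
$y{\left(Q \right)} = 2 - Q$
$\frac{y{\left(K{\left(-28,H{\left(0 - 3 \right)} \right)} \right)}}{o} = \frac{2 - \left(0 - 3\right) \left(1 + 19 \left(-28\right)\right)}{- \frac{3985023367495}{1992512091231} - \frac{2 \sqrt{128503}}{1992512091231}} = \frac{2 - - 3 \left(1 - 532\right)}{- \frac{3985023367495}{1992512091231} - \frac{2 \sqrt{128503}}{1992512091231}} = \frac{2 - \left(-3\right) \left(-531\right)}{- \frac{3985023367495}{1992512091231} - \frac{2 \sqrt{128503}}{1992512091231}} = \frac{2 - 1593}{- \frac{3985023367495}{1992512091231} - \frac{2 \sqrt{128503}}{1992512091231}} = - \frac{1591}{- \frac{3985023367495}{1992512091231} - \frac{2 \sqrt{128503}}{1992512091231}}$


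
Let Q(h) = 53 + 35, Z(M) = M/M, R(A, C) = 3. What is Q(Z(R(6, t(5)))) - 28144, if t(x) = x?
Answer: -28056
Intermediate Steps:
Z(M) = 1
Q(h) = 88
Q(Z(R(6, t(5)))) - 28144 = 88 - 28144 = -28056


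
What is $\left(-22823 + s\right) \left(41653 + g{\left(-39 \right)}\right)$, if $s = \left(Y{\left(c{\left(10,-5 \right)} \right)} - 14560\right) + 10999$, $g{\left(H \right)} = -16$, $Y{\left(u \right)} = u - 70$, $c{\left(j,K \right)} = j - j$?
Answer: $-1101465198$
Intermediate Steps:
$c{\left(j,K \right)} = 0$
$Y{\left(u \right)} = -70 + u$
$s = -3631$ ($s = \left(\left(-70 + 0\right) - 14560\right) + 10999 = \left(-70 - 14560\right) + 10999 = -14630 + 10999 = -3631$)
$\left(-22823 + s\right) \left(41653 + g{\left(-39 \right)}\right) = \left(-22823 - 3631\right) \left(41653 - 16\right) = \left(-26454\right) 41637 = -1101465198$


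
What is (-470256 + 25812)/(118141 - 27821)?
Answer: -111111/22580 ≈ -4.9208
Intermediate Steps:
(-470256 + 25812)/(118141 - 27821) = -444444/90320 = -444444*1/90320 = -111111/22580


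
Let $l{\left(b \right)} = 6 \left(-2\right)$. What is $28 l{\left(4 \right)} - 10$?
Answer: $-346$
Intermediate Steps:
$l{\left(b \right)} = -12$
$28 l{\left(4 \right)} - 10 = 28 \left(-12\right) - 10 = -336 - 10 = -346$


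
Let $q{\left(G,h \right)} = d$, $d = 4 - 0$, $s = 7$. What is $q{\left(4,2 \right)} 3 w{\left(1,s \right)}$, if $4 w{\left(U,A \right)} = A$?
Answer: $21$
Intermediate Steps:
$w{\left(U,A \right)} = \frac{A}{4}$
$d = 4$ ($d = 4 + 0 = 4$)
$q{\left(G,h \right)} = 4$
$q{\left(4,2 \right)} 3 w{\left(1,s \right)} = 4 \cdot 3 \cdot \frac{1}{4} \cdot 7 = 12 \cdot \frac{7}{4} = 21$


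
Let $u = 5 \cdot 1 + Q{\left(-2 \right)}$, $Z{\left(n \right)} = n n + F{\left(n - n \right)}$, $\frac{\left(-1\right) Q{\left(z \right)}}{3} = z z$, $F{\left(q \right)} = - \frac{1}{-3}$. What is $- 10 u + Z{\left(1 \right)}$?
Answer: $\frac{214}{3} \approx 71.333$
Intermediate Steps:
$F{\left(q \right)} = \frac{1}{3}$ ($F{\left(q \right)} = \left(-1\right) \left(- \frac{1}{3}\right) = \frac{1}{3}$)
$Q{\left(z \right)} = - 3 z^{2}$ ($Q{\left(z \right)} = - 3 z z = - 3 z^{2}$)
$Z{\left(n \right)} = \frac{1}{3} + n^{2}$ ($Z{\left(n \right)} = n n + \frac{1}{3} = n^{2} + \frac{1}{3} = \frac{1}{3} + n^{2}$)
$u = -7$ ($u = 5 \cdot 1 - 3 \left(-2\right)^{2} = 5 - 12 = -7$)
$- 10 u + Z{\left(1 \right)} = \left(-10\right) \left(-7\right) + \left(\frac{1}{3} + 1^{2}\right) = 70 + \left(\frac{1}{3} + 1\right) = 70 + \frac{4}{3} = \frac{214}{3}$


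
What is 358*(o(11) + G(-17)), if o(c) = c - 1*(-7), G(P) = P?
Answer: 358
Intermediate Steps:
o(c) = 7 + c (o(c) = c + 7 = 7 + c)
358*(o(11) + G(-17)) = 358*((7 + 11) - 17) = 358*(18 - 17) = 358*1 = 358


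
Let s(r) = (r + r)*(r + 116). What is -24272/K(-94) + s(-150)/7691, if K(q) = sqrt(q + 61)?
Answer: 10200/7691 + 24272*I*sqrt(33)/33 ≈ 1.3262 + 4225.2*I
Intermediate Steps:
s(r) = 2*r*(116 + r) (s(r) = (2*r)*(116 + r) = 2*r*(116 + r))
K(q) = sqrt(61 + q)
-24272/K(-94) + s(-150)/7691 = -24272/sqrt(61 - 94) + (2*(-150)*(116 - 150))/7691 = -24272*(-I*sqrt(33)/33) + (2*(-150)*(-34))*(1/7691) = -24272*(-I*sqrt(33)/33) + 10200*(1/7691) = -(-24272)*I*sqrt(33)/33 + 10200/7691 = 24272*I*sqrt(33)/33 + 10200/7691 = 10200/7691 + 24272*I*sqrt(33)/33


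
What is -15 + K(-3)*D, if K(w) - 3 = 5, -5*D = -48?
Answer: 309/5 ≈ 61.800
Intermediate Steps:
D = 48/5 (D = -1/5*(-48) = 48/5 ≈ 9.6000)
K(w) = 8 (K(w) = 3 + 5 = 8)
-15 + K(-3)*D = -15 + 8*(48/5) = -15 + 384/5 = 309/5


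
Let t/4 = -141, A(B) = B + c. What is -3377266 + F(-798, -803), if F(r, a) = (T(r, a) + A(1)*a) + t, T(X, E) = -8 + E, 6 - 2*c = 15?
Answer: -6751661/2 ≈ -3.3758e+6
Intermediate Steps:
c = -9/2 (c = 3 - ½*15 = 3 - 15/2 = -9/2 ≈ -4.5000)
A(B) = -9/2 + B (A(B) = B - 9/2 = -9/2 + B)
t = -564 (t = 4*(-141) = -564)
F(r, a) = -572 - 5*a/2 (F(r, a) = ((-8 + a) + (-9/2 + 1)*a) - 564 = ((-8 + a) - 7*a/2) - 564 = (-8 - 5*a/2) - 564 = -572 - 5*a/2)
-3377266 + F(-798, -803) = -3377266 + (-572 - 5/2*(-803)) = -3377266 + (-572 + 4015/2) = -3377266 + 2871/2 = -6751661/2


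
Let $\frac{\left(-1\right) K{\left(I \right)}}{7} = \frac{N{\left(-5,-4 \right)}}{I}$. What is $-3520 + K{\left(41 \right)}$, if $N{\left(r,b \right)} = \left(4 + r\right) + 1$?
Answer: $-3520$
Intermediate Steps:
$N{\left(r,b \right)} = 5 + r$
$K{\left(I \right)} = 0$ ($K{\left(I \right)} = - 7 \frac{5 - 5}{I} = - 7 \frac{0}{I} = \left(-7\right) 0 = 0$)
$-3520 + K{\left(41 \right)} = -3520 + 0 = -3520$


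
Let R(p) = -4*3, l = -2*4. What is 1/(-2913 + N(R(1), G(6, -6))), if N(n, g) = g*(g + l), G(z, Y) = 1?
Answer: -1/2920 ≈ -0.00034247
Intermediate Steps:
l = -8
R(p) = -12
N(n, g) = g*(-8 + g) (N(n, g) = g*(g - 8) = g*(-8 + g))
1/(-2913 + N(R(1), G(6, -6))) = 1/(-2913 + 1*(-8 + 1)) = 1/(-2913 + 1*(-7)) = 1/(-2913 - 7) = 1/(-2920) = -1/2920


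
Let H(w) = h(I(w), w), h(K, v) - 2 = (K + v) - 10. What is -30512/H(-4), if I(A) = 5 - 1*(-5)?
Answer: 15256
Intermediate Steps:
I(A) = 10 (I(A) = 5 + 5 = 10)
h(K, v) = -8 + K + v (h(K, v) = 2 + ((K + v) - 10) = 2 + (-10 + K + v) = -8 + K + v)
H(w) = 2 + w (H(w) = -8 + 10 + w = 2 + w)
-30512/H(-4) = -30512/(2 - 4) = -30512/(-2) = -30512*(-½) = 15256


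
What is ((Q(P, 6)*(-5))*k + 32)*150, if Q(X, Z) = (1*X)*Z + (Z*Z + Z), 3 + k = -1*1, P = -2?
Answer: 94800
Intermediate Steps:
k = -4 (k = -3 - 1*1 = -3 - 1 = -4)
Q(X, Z) = Z + Z² + X*Z (Q(X, Z) = X*Z + (Z² + Z) = X*Z + (Z + Z²) = Z + Z² + X*Z)
((Q(P, 6)*(-5))*k + 32)*150 = (((6*(1 - 2 + 6))*(-5))*(-4) + 32)*150 = (((6*5)*(-5))*(-4) + 32)*150 = ((30*(-5))*(-4) + 32)*150 = (-150*(-4) + 32)*150 = (600 + 32)*150 = 632*150 = 94800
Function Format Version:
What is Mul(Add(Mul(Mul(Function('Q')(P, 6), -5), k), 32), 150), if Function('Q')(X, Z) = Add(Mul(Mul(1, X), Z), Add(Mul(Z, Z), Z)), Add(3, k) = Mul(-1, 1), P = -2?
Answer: 94800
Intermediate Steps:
k = -4 (k = Add(-3, Mul(-1, 1)) = Add(-3, -1) = -4)
Function('Q')(X, Z) = Add(Z, Pow(Z, 2), Mul(X, Z)) (Function('Q')(X, Z) = Add(Mul(X, Z), Add(Pow(Z, 2), Z)) = Add(Mul(X, Z), Add(Z, Pow(Z, 2))) = Add(Z, Pow(Z, 2), Mul(X, Z)))
Mul(Add(Mul(Mul(Function('Q')(P, 6), -5), k), 32), 150) = Mul(Add(Mul(Mul(Mul(6, Add(1, -2, 6)), -5), -4), 32), 150) = Mul(Add(Mul(Mul(Mul(6, 5), -5), -4), 32), 150) = Mul(Add(Mul(Mul(30, -5), -4), 32), 150) = Mul(Add(Mul(-150, -4), 32), 150) = Mul(Add(600, 32), 150) = Mul(632, 150) = 94800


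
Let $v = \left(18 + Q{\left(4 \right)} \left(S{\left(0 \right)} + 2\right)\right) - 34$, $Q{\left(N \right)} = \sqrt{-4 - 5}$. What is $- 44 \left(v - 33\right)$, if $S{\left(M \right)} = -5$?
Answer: $2156 + 396 i \approx 2156.0 + 396.0 i$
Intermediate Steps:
$Q{\left(N \right)} = 3 i$ ($Q{\left(N \right)} = \sqrt{-9} = 3 i$)
$v = -16 - 9 i$ ($v = \left(18 + 3 i \left(-5 + 2\right)\right) - 34 = \left(18 + 3 i \left(-3\right)\right) - 34 = \left(18 - 9 i\right) - 34 = -16 - 9 i \approx -16.0 - 9.0 i$)
$- 44 \left(v - 33\right) = - 44 \left(\left(-16 - 9 i\right) - 33\right) = - 44 \left(-49 - 9 i\right) = 2156 + 396 i$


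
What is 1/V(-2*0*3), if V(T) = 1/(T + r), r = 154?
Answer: 154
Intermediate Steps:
V(T) = 1/(154 + T) (V(T) = 1/(T + 154) = 1/(154 + T))
1/V(-2*0*3) = 1/(1/(154 - 2*0*3)) = 1/(1/(154 - 0*3)) = 1/(1/(154 - 1*0)) = 1/(1/(154 + 0)) = 1/(1/154) = 154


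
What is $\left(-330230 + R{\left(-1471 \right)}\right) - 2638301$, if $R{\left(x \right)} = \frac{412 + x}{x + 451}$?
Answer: $- \frac{1009300187}{340} \approx -2.9685 \cdot 10^{6}$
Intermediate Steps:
$R{\left(x \right)} = \frac{412 + x}{451 + x}$
$\left(-330230 + R{\left(-1471 \right)}\right) - 2638301 = \left(-330230 + \frac{412 - 1471}{451 - 1471}\right) - 2638301 = \left(-330230 + \frac{1}{-1020} \left(-1059\right)\right) - 2638301 = \left(-330230 - - \frac{353}{340}\right) - 2638301 = \left(-330230 + \frac{353}{340}\right) - 2638301 = - \frac{112277847}{340} - 2638301 = - \frac{1009300187}{340}$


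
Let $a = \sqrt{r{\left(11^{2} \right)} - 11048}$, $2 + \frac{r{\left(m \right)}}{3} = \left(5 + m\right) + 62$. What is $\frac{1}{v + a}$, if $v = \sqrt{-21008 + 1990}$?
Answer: $- \frac{i}{\sqrt{10490} + \sqrt{19018}} \approx - 0.004161 i$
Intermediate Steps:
$r{\left(m \right)} = 195 + 3 m$ ($r{\left(m \right)} = -6 + 3 \left(\left(5 + m\right) + 62\right) = -6 + 3 \left(67 + m\right) = -6 + \left(201 + 3 m\right) = 195 + 3 m$)
$v = i \sqrt{19018}$ ($v = \sqrt{-19018} = i \sqrt{19018} \approx 137.91 i$)
$a = i \sqrt{10490}$ ($a = \sqrt{\left(195 + 3 \cdot 11^{2}\right) - 11048} = \sqrt{\left(195 + 3 \cdot 121\right) - 11048} = \sqrt{\left(195 + 363\right) - 11048} = \sqrt{558 - 11048} = \sqrt{-10490} = i \sqrt{10490} \approx 102.42 i$)
$\frac{1}{v + a} = \frac{1}{i \sqrt{19018} + i \sqrt{10490}} = \frac{1}{i \sqrt{10490} + i \sqrt{19018}}$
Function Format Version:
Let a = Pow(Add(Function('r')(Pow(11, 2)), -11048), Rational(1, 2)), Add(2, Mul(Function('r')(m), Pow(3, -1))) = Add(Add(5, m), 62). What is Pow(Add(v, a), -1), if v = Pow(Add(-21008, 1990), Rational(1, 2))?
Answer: Mul(-1, I, Pow(Add(Pow(10490, Rational(1, 2)), Pow(19018, Rational(1, 2))), -1)) ≈ Mul(-0.0041610, I)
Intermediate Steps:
Function('r')(m) = Add(195, Mul(3, m)) (Function('r')(m) = Add(-6, Mul(3, Add(Add(5, m), 62))) = Add(-6, Mul(3, Add(67, m))) = Add(-6, Add(201, Mul(3, m))) = Add(195, Mul(3, m)))
v = Mul(I, Pow(19018, Rational(1, 2))) (v = Pow(-19018, Rational(1, 2)) = Mul(I, Pow(19018, Rational(1, 2))) ≈ Mul(137.91, I))
a = Mul(I, Pow(10490, Rational(1, 2))) (a = Pow(Add(Add(195, Mul(3, Pow(11, 2))), -11048), Rational(1, 2)) = Pow(Add(Add(195, Mul(3, 121)), -11048), Rational(1, 2)) = Pow(Add(Add(195, 363), -11048), Rational(1, 2)) = Pow(Add(558, -11048), Rational(1, 2)) = Pow(-10490, Rational(1, 2)) = Mul(I, Pow(10490, Rational(1, 2))) ≈ Mul(102.42, I))
Pow(Add(v, a), -1) = Pow(Add(Mul(I, Pow(19018, Rational(1, 2))), Mul(I, Pow(10490, Rational(1, 2)))), -1) = Pow(Add(Mul(I, Pow(10490, Rational(1, 2))), Mul(I, Pow(19018, Rational(1, 2)))), -1)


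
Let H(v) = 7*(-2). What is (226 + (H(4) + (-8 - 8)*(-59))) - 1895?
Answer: -739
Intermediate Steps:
H(v) = -14
(226 + (H(4) + (-8 - 8)*(-59))) - 1895 = (226 + (-14 + (-8 - 8)*(-59))) - 1895 = (226 + (-14 - 16*(-59))) - 1895 = (226 + (-14 + 944)) - 1895 = (226 + 930) - 1895 = 1156 - 1895 = -739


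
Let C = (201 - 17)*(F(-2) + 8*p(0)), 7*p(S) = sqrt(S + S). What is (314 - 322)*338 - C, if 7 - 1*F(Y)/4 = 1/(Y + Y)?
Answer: -8040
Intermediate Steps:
p(S) = sqrt(2)*sqrt(S)/7 (p(S) = sqrt(S + S)/7 = sqrt(2*S)/7 = (sqrt(2)*sqrt(S))/7 = sqrt(2)*sqrt(S)/7)
F(Y) = 28 - 2/Y (F(Y) = 28 - 4/(Y + Y) = 28 - 4*1/(2*Y) = 28 - 2/Y)
C = 5336 (C = (201 - 17)*((28 - 2/(-2)) + 8*(sqrt(2)*sqrt(0)/7)) = 184*((28 - 2*(-1/2)) + 8*((1/7)*sqrt(2)*0)) = 184*((28 + 1) + 8*0) = 184*(29 + 0) = 184*29 = 5336)
(314 - 322)*338 - C = (314 - 322)*338 - 1*5336 = -8*338 - 5336 = -2704 - 5336 = -8040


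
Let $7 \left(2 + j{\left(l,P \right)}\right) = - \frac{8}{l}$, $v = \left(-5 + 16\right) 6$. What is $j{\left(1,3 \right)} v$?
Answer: $- \frac{1452}{7} \approx -207.43$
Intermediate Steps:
$v = 66$ ($v = 11 \cdot 6 = 66$)
$j{\left(l,P \right)} = -2 - \frac{8}{7 l}$ ($j{\left(l,P \right)} = -2 + \frac{\left(-8\right) \frac{1}{l}}{7} = -2 - \frac{8}{7 l}$)
$j{\left(1,3 \right)} v = \left(-2 - \frac{8}{7 \cdot 1}\right) 66 = \left(-2 - \frac{8}{7}\right) 66 = \left(- \frac{22}{7}\right) 66 = - \frac{1452}{7}$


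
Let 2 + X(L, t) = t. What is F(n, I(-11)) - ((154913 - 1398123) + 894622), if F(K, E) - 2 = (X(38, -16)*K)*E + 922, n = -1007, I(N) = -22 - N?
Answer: 150126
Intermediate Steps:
X(L, t) = -2 + t
F(K, E) = 924 - 18*E*K (F(K, E) = 2 + (((-2 - 16)*K)*E + 922) = 2 + ((-18*K)*E + 922) = 2 + (-18*E*K + 922) = 2 + (922 - 18*E*K) = 924 - 18*E*K)
F(n, I(-11)) - ((154913 - 1398123) + 894622) = (924 - 18*(-22 - 1*(-11))*(-1007)) - ((154913 - 1398123) + 894622) = (924 - 18*(-22 + 11)*(-1007)) - (-1243210 + 894622) = (924 - 18*(-11)*(-1007)) - 1*(-348588) = (924 - 199386) + 348588 = -198462 + 348588 = 150126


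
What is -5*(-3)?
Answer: 15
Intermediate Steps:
-5*(-3) = -(-15) = -1*(-15) = 15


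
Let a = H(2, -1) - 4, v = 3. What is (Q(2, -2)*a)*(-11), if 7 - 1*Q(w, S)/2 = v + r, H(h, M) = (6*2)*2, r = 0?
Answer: -1760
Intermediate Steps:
H(h, M) = 24 (H(h, M) = 12*2 = 24)
Q(w, S) = 8 (Q(w, S) = 14 - 2*(3 + 0) = 14 - 2*3 = 14 - 6 = 8)
a = 20 (a = 24 - 4 = 20)
(Q(2, -2)*a)*(-11) = (8*20)*(-11) = 160*(-11) = -1760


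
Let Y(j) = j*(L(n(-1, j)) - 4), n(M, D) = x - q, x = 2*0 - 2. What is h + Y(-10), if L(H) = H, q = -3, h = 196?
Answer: 226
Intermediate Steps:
x = -2 (x = 0 - 2 = -2)
n(M, D) = 1 (n(M, D) = -2 - 1*(-3) = -2 + 3 = 1)
Y(j) = -3*j (Y(j) = j*(1 - 4) = j*(-3) = -3*j)
h + Y(-10) = 196 - 3*(-10) = 196 + 30 = 226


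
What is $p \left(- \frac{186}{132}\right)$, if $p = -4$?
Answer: $\frac{62}{11} \approx 5.6364$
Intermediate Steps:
$p \left(- \frac{186}{132}\right) = - 4 \left(- \frac{186}{132}\right) = - 4 \left(\left(-186\right) \frac{1}{132}\right) = \left(-4\right) \left(- \frac{31}{22}\right) = \frac{62}{11}$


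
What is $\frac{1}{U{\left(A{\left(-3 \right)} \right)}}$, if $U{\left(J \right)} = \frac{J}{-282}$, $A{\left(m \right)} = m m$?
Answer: $- \frac{94}{3} \approx -31.333$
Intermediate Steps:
$A{\left(m \right)} = m^{2}$
$U{\left(J \right)} = - \frac{J}{282}$ ($U{\left(J \right)} = J \left(- \frac{1}{282}\right) = - \frac{J}{282}$)
$\frac{1}{U{\left(A{\left(-3 \right)} \right)}} = \frac{1}{\left(- \frac{1}{282}\right) \left(-3\right)^{2}} = \frac{1}{\left(- \frac{1}{282}\right) 9} = \frac{1}{- \frac{3}{94}} = - \frac{94}{3}$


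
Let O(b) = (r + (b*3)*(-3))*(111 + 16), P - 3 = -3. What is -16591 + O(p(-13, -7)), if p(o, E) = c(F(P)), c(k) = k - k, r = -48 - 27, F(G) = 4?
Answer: -26116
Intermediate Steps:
P = 0 (P = 3 - 3 = 0)
r = -75
c(k) = 0
p(o, E) = 0
O(b) = -9525 - 1143*b (O(b) = (-75 + (b*3)*(-3))*(111 + 16) = (-75 + (3*b)*(-3))*127 = (-75 - 9*b)*127 = -9525 - 1143*b)
-16591 + O(p(-13, -7)) = -16591 + (-9525 - 1143*0) = -16591 + (-9525 + 0) = -16591 - 9525 = -26116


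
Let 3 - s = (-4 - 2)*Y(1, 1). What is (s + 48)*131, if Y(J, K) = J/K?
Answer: 7467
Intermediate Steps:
s = 9 (s = 3 - (-4 - 2)*1/1 = 3 - (-6)*1*1 = 3 - (-6) = 3 - 1*(-6) = 3 + 6 = 9)
(s + 48)*131 = (9 + 48)*131 = 57*131 = 7467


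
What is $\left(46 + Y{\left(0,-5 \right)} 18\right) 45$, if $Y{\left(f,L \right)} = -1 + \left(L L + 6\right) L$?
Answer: $-124290$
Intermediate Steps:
$Y{\left(f,L \right)} = -1 + L \left(6 + L^{2}\right)$ ($Y{\left(f,L \right)} = -1 + \left(L^{2} + 6\right) L = -1 + \left(6 + L^{2}\right) L = -1 + L \left(6 + L^{2}\right)$)
$\left(46 + Y{\left(0,-5 \right)} 18\right) 45 = \left(46 + \left(-1 + \left(-5\right)^{3} + 6 \left(-5\right)\right) 18\right) 45 = \left(46 + \left(-1 - 125 - 30\right) 18\right) 45 = \left(46 - 2808\right) 45 = \left(-2762\right) 45 = -124290$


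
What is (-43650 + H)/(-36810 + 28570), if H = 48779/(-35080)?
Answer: 1531290779/289059200 ≈ 5.2975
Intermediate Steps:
H = -48779/35080 (H = 48779*(-1/35080) = -48779/35080 ≈ -1.3905)
(-43650 + H)/(-36810 + 28570) = (-43650 - 48779/35080)/(-36810 + 28570) = -1531290779/35080/(-8240) = -1531290779/35080*(-1/8240) = 1531290779/289059200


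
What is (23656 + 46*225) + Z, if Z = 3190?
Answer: 37196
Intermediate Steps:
(23656 + 46*225) + Z = (23656 + 46*225) + 3190 = (23656 + 10350) + 3190 = 34006 + 3190 = 37196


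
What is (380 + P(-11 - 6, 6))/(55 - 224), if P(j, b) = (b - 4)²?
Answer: -384/169 ≈ -2.2722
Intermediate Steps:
P(j, b) = (-4 + b)²
(380 + P(-11 - 6, 6))/(55 - 224) = (380 + (-4 + 6)²)/(55 - 224) = (380 + 2²)/(-169) = (380 + 4)*(-1/169) = 384*(-1/169) = -384/169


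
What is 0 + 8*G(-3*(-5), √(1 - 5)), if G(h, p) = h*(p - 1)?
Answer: -120 + 240*I ≈ -120.0 + 240.0*I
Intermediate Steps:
G(h, p) = h*(-1 + p)
0 + 8*G(-3*(-5), √(1 - 5)) = 0 + 8*((-3*(-5))*(-1 + √(1 - 5))) = 0 + 8*(15*(-1 + √(-4))) = 0 + 8*(15*(-1 + 2*I)) = 0 + 8*(-15 + 30*I) = 0 + (-120 + 240*I) = -120 + 240*I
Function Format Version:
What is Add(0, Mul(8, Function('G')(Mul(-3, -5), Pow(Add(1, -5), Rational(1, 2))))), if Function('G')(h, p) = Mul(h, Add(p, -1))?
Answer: Add(-120, Mul(240, I)) ≈ Add(-120.00, Mul(240.00, I))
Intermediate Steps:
Function('G')(h, p) = Mul(h, Add(-1, p))
Add(0, Mul(8, Function('G')(Mul(-3, -5), Pow(Add(1, -5), Rational(1, 2))))) = Add(0, Mul(8, Mul(Mul(-3, -5), Add(-1, Pow(Add(1, -5), Rational(1, 2)))))) = Add(0, Mul(8, Mul(15, Add(-1, Pow(-4, Rational(1, 2)))))) = Add(0, Mul(8, Mul(15, Add(-1, Mul(2, I))))) = Add(0, Mul(8, Add(-15, Mul(30, I)))) = Add(0, Add(-120, Mul(240, I))) = Add(-120, Mul(240, I))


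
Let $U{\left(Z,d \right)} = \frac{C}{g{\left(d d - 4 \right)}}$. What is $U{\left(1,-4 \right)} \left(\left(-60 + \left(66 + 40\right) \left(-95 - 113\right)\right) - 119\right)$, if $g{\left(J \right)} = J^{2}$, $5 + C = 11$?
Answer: $- \frac{7409}{8} \approx -926.13$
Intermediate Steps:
$C = 6$ ($C = -5 + 11 = 6$)
$U{\left(Z,d \right)} = \frac{6}{\left(-4 + d^{2}\right)^{2}}$ ($U{\left(Z,d \right)} = \frac{6}{\left(d d - 4\right)^{2}} = \frac{6}{\left(d^{2} - 4\right)^{2}} = \frac{6}{\left(-4 + d^{2}\right)^{2}}$)
$U{\left(1,-4 \right)} \left(\left(-60 + \left(66 + 40\right) \left(-95 - 113\right)\right) - 119\right) = \frac{6}{\left(-4 + \left(-4\right)^{2}\right)^{2}} \left(\left(-60 + \left(66 + 40\right) \left(-95 - 113\right)\right) - 119\right) = \frac{6}{\left(-4 + 16\right)^{2}} \left(\left(-60 + 106 \left(-208\right)\right) - 119\right) = \frac{6}{144} \left(\left(-60 - 22048\right) - 119\right) = 6 \cdot \frac{1}{144} \left(-22108 - 119\right) = \frac{1}{24} \left(-22227\right) = - \frac{7409}{8}$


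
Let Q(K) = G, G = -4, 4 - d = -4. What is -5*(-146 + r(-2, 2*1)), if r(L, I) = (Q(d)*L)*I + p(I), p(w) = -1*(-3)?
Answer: 635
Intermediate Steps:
p(w) = 3
d = 8 (d = 4 - 1*(-4) = 4 + 4 = 8)
Q(K) = -4
r(L, I) = 3 - 4*I*L (r(L, I) = (-4*L)*I + 3 = -4*I*L + 3 = 3 - 4*I*L)
-5*(-146 + r(-2, 2*1)) = -5*(-146 + (3 - 4*2*1*(-2))) = -5*(-146 + (3 - 4*2*(-2))) = -5*(-146 + (3 + 16)) = -5*(-146 + 19) = -5*(-127) = 635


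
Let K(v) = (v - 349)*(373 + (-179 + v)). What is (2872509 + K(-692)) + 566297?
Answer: 3957224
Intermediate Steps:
K(v) = (-349 + v)*(194 + v)
(2872509 + K(-692)) + 566297 = (2872509 + (-67706 + (-692)**2 - 155*(-692))) + 566297 = (2872509 + (-67706 + 478864 + 107260)) + 566297 = (2872509 + 518418) + 566297 = 3390927 + 566297 = 3957224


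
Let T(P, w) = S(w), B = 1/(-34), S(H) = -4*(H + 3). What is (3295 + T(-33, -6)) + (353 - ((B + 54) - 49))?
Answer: 124271/34 ≈ 3655.0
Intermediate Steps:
S(H) = -12 - 4*H (S(H) = -4*(3 + H) = -12 - 4*H)
B = -1/34 ≈ -0.029412
T(P, w) = -12 - 4*w
(3295 + T(-33, -6)) + (353 - ((B + 54) - 49)) = (3295 + (-12 - 4*(-6))) + (353 - ((-1/34 + 54) - 49)) = (3295 + (-12 + 24)) + (353 - (1835/34 - 49)) = (3295 + 12) + (353 - 1*169/34) = 3307 + (353 - 169/34) = 3307 + 11833/34 = 124271/34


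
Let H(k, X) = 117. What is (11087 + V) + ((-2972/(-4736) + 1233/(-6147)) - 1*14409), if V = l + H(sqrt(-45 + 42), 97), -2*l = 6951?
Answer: -5401988035/808672 ≈ -6680.1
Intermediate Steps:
l = -6951/2 (l = -1/2*6951 = -6951/2 ≈ -3475.5)
V = -6717/2 (V = -6951/2 + 117 = -6717/2 ≈ -3358.5)
(11087 + V) + ((-2972/(-4736) + 1233/(-6147)) - 1*14409) = (11087 - 6717/2) + ((-2972/(-4736) + 1233/(-6147)) - 1*14409) = 15457/2 + ((-2972*(-1/4736) + 1233*(-1/6147)) - 14409) = 15457/2 + ((743/1184 - 137/683) - 14409) = 15457/2 + (345261/808672 - 14409) = 15457/2 - 11651809587/808672 = -5401988035/808672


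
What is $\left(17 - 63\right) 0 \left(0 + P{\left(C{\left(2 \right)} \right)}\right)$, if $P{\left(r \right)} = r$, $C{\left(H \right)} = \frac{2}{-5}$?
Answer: $0$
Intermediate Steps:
$C{\left(H \right)} = - \frac{2}{5}$ ($C{\left(H \right)} = 2 \left(- \frac{1}{5}\right) = - \frac{2}{5}$)
$\left(17 - 63\right) 0 \left(0 + P{\left(C{\left(2 \right)} \right)}\right) = \left(17 - 63\right) 0 \left(0 - \frac{2}{5}\right) = - 46 \cdot 0 \left(- \frac{2}{5}\right) = \left(-46\right) 0 = 0$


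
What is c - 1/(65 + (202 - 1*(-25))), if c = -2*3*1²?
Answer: -1753/292 ≈ -6.0034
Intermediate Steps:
c = -6 (c = -6*1 = -6)
c - 1/(65 + (202 - 1*(-25))) = -6 - 1/(65 + (202 - 1*(-25))) = -6 - 1/(65 + (202 + 25)) = -6 - 1/(65 + 227) = -6 - 1/292 = -1753/292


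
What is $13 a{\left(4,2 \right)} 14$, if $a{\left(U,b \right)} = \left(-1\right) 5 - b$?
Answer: $-1274$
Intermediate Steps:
$a{\left(U,b \right)} = -5 - b$
$13 a{\left(4,2 \right)} 14 = 13 \left(-5 - 2\right) 14 = 13 \left(-7\right) 14 = \left(-91\right) 14 = -1274$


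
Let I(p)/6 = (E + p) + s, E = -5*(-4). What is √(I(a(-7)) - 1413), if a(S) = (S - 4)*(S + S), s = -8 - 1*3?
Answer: I*√435 ≈ 20.857*I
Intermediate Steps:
s = -11 (s = -8 - 3 = -11)
a(S) = 2*S*(-4 + S) (a(S) = (-4 + S)*(2*S) = 2*S*(-4 + S))
E = 20
I(p) = 54 + 6*p (I(p) = 6*((20 + p) - 11) = 6*(9 + p) = 54 + 6*p)
√(I(a(-7)) - 1413) = √((54 + 6*(2*(-7)*(-4 - 7))) - 1413) = √((54 + 6*(2*(-7)*(-11))) - 1413) = √((54 + 6*154) - 1413) = √((54 + 924) - 1413) = √(978 - 1413) = √(-435) = I*√435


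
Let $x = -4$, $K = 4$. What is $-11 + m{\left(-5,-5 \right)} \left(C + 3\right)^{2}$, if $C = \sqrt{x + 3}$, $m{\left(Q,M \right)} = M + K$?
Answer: $-19 - 6 i \approx -19.0 - 6.0 i$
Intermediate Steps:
$m{\left(Q,M \right)} = 4 + M$ ($m{\left(Q,M \right)} = M + 4 = 4 + M$)
$C = i$ ($C = \sqrt{-4 + 3} = \sqrt{-1} = i \approx 1.0 i$)
$-11 + m{\left(-5,-5 \right)} \left(C + 3\right)^{2} = -11 + \left(4 - 5\right) \left(i + 3\right)^{2} = -11 - \left(3 + i\right)^{2}$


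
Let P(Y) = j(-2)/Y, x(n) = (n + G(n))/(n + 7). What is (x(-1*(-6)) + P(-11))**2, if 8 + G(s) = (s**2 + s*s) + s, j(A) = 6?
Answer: 574564/20449 ≈ 28.097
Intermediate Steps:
G(s) = -8 + s + 2*s**2 (G(s) = -8 + ((s**2 + s*s) + s) = -8 + ((s**2 + s**2) + s) = -8 + (2*s**2 + s) = -8 + (s + 2*s**2) = -8 + s + 2*s**2)
x(n) = (-8 + 2*n + 2*n**2)/(7 + n) (x(n) = (n + (-8 + n + 2*n**2))/(n + 7) = (-8 + 2*n + 2*n**2)/(7 + n))
P(Y) = 6/Y
(x(-1*(-6)) + P(-11))**2 = (2*(-4 - 1*(-6) + (-1*(-6))**2)/(7 - 1*(-6)) + 6/(-11))**2 = (2*(-4 + 6 + 6**2)/(7 + 6) + 6*(-1/11))**2 = (2*(-4 + 6 + 36)/13 - 6/11)**2 = (2*(1/13)*38 - 6/11)**2 = (76/13 - 6/11)**2 = (758/143)**2 = 574564/20449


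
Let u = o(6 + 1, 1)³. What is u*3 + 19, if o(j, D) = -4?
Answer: -173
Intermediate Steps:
u = -64 (u = (-4)³ = -64)
u*3 + 19 = -64*3 + 19 = -192 + 19 = -173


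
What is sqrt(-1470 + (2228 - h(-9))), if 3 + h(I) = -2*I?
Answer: sqrt(743) ≈ 27.258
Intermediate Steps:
h(I) = -3 - 2*I
sqrt(-1470 + (2228 - h(-9))) = sqrt(-1470 + (2228 - (-3 - 2*(-9)))) = sqrt(-1470 + (2228 - (-3 + 18))) = sqrt(-1470 + (2228 - 1*15)) = sqrt(-1470 + (2228 - 15)) = sqrt(-1470 + 2213) = sqrt(743)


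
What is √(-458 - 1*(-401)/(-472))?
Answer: I*√25556086/236 ≈ 21.421*I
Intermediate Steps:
√(-458 - 1*(-401)/(-472)) = √(-458 + 401*(-1/472)) = √(-458 - 401/472) = √(-216577/472) = I*√25556086/236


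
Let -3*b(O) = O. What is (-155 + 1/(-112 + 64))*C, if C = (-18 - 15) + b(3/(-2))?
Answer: 483665/96 ≈ 5038.2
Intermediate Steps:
b(O) = -O/3
C = -65/2 (C = (-18 - 15) - 1/(-2) = -33 - (-1)/2 = -33 - ⅓*(-3/2) = -33 + ½ = -65/2 ≈ -32.500)
(-155 + 1/(-112 + 64))*C = (-155 + 1/(-112 + 64))*(-65/2) = (-155 + 1/(-48))*(-65/2) = (-155 - 1/48)*(-65/2) = -7441/48*(-65/2) = 483665/96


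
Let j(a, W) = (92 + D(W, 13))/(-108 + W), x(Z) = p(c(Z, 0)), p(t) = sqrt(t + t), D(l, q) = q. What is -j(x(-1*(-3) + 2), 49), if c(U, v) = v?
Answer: 105/59 ≈ 1.7797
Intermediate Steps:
p(t) = sqrt(2)*sqrt(t) (p(t) = sqrt(2*t) = sqrt(2)*sqrt(t))
x(Z) = 0 (x(Z) = sqrt(2)*sqrt(0) = sqrt(2)*0 = 0)
j(a, W) = 105/(-108 + W) (j(a, W) = (92 + 13)/(-108 + W) = 105/(-108 + W))
-j(x(-1*(-3) + 2), 49) = -105/(-108 + 49) = -105/(-59) = -105*(-1)/59 = -1*(-105/59) = 105/59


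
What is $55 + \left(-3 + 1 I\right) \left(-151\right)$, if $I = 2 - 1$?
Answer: $357$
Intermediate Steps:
$I = 1$
$55 + \left(-3 + 1 I\right) \left(-151\right) = 55 + \left(-3 + 1 \cdot 1\right) \left(-151\right) = 55 + \left(-3 + 1\right) \left(-151\right) = 55 - -302 = 55 + 302 = 357$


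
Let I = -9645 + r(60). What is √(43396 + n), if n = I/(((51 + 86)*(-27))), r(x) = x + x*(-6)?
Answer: √7330949871/411 ≈ 208.32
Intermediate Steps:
r(x) = -5*x (r(x) = x - 6*x = -5*x)
I = -9945 (I = -9645 - 5*60 = -9645 - 300 = -9945)
n = 1105/411 (n = -9945*(-1/(27*(51 + 86))) = -9945/(137*(-27)) = -9945/(-3699) = -9945*(-1/3699) = 1105/411 ≈ 2.6886)
√(43396 + n) = √(43396 + 1105/411) = √(17836861/411) = √7330949871/411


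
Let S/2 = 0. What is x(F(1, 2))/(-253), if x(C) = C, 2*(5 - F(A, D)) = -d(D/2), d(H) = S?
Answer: -5/253 ≈ -0.019763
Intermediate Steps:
S = 0 (S = 2*0 = 0)
d(H) = 0
F(A, D) = 5 (F(A, D) = 5 - (-1)*0/2 = 5 - 1/2*0 = 5 + 0 = 5)
x(F(1, 2))/(-253) = 5/(-253) = 5*(-1/253) = -5/253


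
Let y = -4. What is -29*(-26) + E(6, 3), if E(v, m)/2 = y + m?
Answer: 752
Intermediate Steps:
E(v, m) = -8 + 2*m (E(v, m) = 2*(-4 + m) = -8 + 2*m)
-29*(-26) + E(6, 3) = -29*(-26) + (-8 + 2*3) = 754 + (-8 + 6) = 754 - 2 = 752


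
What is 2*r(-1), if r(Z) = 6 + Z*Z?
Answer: 14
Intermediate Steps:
r(Z) = 6 + Z²
2*r(-1) = 2*(6 + (-1)²) = 2*(6 + 1) = 2*7 = 14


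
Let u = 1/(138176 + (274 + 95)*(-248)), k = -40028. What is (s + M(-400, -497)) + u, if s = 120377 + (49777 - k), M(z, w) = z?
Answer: 9789267249/46664 ≈ 2.0978e+5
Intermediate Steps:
s = 210182 (s = 120377 + (49777 - 1*(-40028)) = 120377 + (49777 + 40028) = 120377 + 89805 = 210182)
u = 1/46664 (u = 1/(138176 + 369*(-248)) = 1/(138176 - 91512) = 1/46664 ≈ 2.1430e-5)
(s + M(-400, -497)) + u = (210182 - 400) + 1/46664 = 209782 + 1/46664 = 9789267249/46664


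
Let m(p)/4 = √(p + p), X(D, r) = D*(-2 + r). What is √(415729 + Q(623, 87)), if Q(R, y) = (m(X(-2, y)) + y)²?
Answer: √(417858 + 1392*I*√85) ≈ 646.5 + 9.926*I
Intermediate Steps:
m(p) = 4*√2*√p (m(p) = 4*√(p + p) = 4*√(2*p) = 4*(√2*√p) = 4*√2*√p)
Q(R, y) = (y + 4*√2*√(4 - 2*y))² (Q(R, y) = (4*√2*√(-2*(-2 + y)) + y)² = (4*√2*√(4 - 2*y) + y)² = (y + 4*√2*√(4 - 2*y))²)
√(415729 + Q(623, 87)) = √(415729 + (87 + 8*√(2 - 1*87))²) = √(415729 + (87 + 8*√(2 - 87))²) = √(415729 + (87 + 8*√(-85))²) = √(415729 + (87 + 8*(I*√85))²) = √(415729 + (87 + 8*I*√85)²)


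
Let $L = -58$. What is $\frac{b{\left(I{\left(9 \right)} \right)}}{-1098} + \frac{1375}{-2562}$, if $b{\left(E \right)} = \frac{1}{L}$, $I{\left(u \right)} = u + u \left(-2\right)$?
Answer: $- \frac{239243}{445788} \approx -0.53667$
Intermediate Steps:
$I{\left(u \right)} = - u$ ($I{\left(u \right)} = u - 2 u = - u$)
$b{\left(E \right)} = - \frac{1}{58}$ ($b{\left(E \right)} = \frac{1}{-58} = - \frac{1}{58}$)
$\frac{b{\left(I{\left(9 \right)} \right)}}{-1098} + \frac{1375}{-2562} = - \frac{1}{58 \left(-1098\right)} + \frac{1375}{-2562} = \left(- \frac{1}{58}\right) \left(- \frac{1}{1098}\right) + 1375 \left(- \frac{1}{2562}\right) = \frac{1}{63684} - \frac{1375}{2562} = - \frac{239243}{445788}$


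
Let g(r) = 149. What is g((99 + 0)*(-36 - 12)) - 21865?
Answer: -21716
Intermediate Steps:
g((99 + 0)*(-36 - 12)) - 21865 = 149 - 21865 = -21716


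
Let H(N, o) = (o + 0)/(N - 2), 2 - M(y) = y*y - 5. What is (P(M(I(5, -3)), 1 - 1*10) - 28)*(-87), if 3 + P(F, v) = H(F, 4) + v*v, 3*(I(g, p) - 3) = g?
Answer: -653718/151 ≈ -4329.3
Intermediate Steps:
I(g, p) = 3 + g/3
M(y) = 7 - y² (M(y) = 2 - (y*y - 5) = 2 - (y² - 5) = 2 - (-5 + y²) = 2 + (5 - y²) = 7 - y²)
H(N, o) = o/(-2 + N)
P(F, v) = -3 + v² + 4/(-2 + F) (P(F, v) = -3 + (4/(-2 + F) + v*v) = -3 + (4/(-2 + F) + v²) = -3 + (v² + 4/(-2 + F)) = -3 + v² + 4/(-2 + F))
(P(M(I(5, -3)), 1 - 1*10) - 28)*(-87) = ((4 + (-3 + (1 - 1*10)²)*(-2 + (7 - (3 + (⅓)*5)²)))/(-2 + (7 - (3 + (⅓)*5)²)) - 28)*(-87) = ((4 + (-3 + (1 - 10)²)*(-2 + (7 - (3 + 5/3)²)))/(-2 + (7 - (3 + 5/3)²)) - 28)*(-87) = ((4 + (-3 + (-9)²)*(-2 + (7 - (14/3)²)))/(-2 + (7 - (14/3)²)) - 28)*(-87) = ((4 + (-3 + 81)*(-2 + (7 - 1*196/9)))/(-2 + (7 - 1*196/9)) - 28)*(-87) = ((4 + 78*(-2 + (7 - 196/9)))/(-2 + (7 - 196/9)) - 28)*(-87) = ((4 + 78*(-2 - 133/9))/(-2 - 133/9) - 28)*(-87) = ((4 + 78*(-151/9))/(-151/9) - 28)*(-87) = (-9*(4 - 3926/3)/151 - 28)*(-87) = (-9/151*(-3914/3) - 28)*(-87) = (11742/151 - 28)*(-87) = (7514/151)*(-87) = -653718/151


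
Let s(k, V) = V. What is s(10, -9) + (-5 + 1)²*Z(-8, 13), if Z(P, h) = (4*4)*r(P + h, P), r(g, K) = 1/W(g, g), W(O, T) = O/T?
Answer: 247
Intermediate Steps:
r(g, K) = 1 (r(g, K) = 1/(g/g) = 1/1 = 1)
Z(P, h) = 16 (Z(P, h) = (4*4)*1 = 16*1 = 16)
s(10, -9) + (-5 + 1)²*Z(-8, 13) = -9 + (-5 + 1)²*16 = -9 + (-4)²*16 = -9 + 16*16 = -9 + 256 = 247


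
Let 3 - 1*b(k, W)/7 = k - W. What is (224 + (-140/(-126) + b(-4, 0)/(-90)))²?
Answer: 45387169/900 ≈ 50430.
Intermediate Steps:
b(k, W) = 21 - 7*k + 7*W (b(k, W) = 21 - 7*(k - W) = 21 + (-7*k + 7*W) = 21 - 7*k + 7*W)
(224 + (-140/(-126) + b(-4, 0)/(-90)))² = (224 + (-140/(-126) + (21 - 7*(-4) + 7*0)/(-90)))² = (224 + (-140*(-1/126) + (21 + 28 + 0)*(-1/90)))² = (224 + (10/9 + 49*(-1/90)))² = (224 + (10/9 - 49/90))² = (224 + 17/30)² = (6737/30)² = 45387169/900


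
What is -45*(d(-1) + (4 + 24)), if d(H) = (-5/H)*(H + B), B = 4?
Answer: -1935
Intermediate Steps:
d(H) = -5*(4 + H)/H (d(H) = (-5/H)*(H + 4) = (-5/H)*(4 + H) = -5*(4 + H)/H)
-45*(d(-1) + (4 + 24)) = -45*((-5 - 20/(-1)) + (4 + 24)) = -45*((-5 - 20*(-1)) + 28) = -45*((-5 + 20) + 28) = -45*(15 + 28) = -45*43 = -1935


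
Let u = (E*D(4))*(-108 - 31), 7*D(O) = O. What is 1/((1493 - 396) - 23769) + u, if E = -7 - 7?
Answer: 25211263/22672 ≈ 1112.0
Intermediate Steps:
D(O) = O/7
E = -14
u = 1112 (u = (-2*4)*(-108 - 31) = -14*4/7*(-139) = -8*(-139) = 1112)
1/((1493 - 396) - 23769) + u = 1/((1493 - 396) - 23769) + 1112 = 1/(1097 - 23769) + 1112 = 1/(-22672) + 1112 = -1/22672 + 1112 = 25211263/22672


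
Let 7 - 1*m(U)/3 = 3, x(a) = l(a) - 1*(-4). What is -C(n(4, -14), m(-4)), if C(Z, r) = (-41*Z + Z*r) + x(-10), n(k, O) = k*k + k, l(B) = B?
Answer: 586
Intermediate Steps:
n(k, O) = k + k² (n(k, O) = k² + k = k + k²)
x(a) = 4 + a (x(a) = a - 1*(-4) = a + 4 = 4 + a)
m(U) = 12 (m(U) = 21 - 3*3 = 21 - 9 = 12)
C(Z, r) = -6 - 41*Z + Z*r (C(Z, r) = (-41*Z + Z*r) + (4 - 10) = (-41*Z + Z*r) - 6 = -6 - 41*Z + Z*r)
-C(n(4, -14), m(-4)) = -(-6 - 164*(1 + 4) + (4*(1 + 4))*12) = -(-6 - 164*5 + (4*5)*12) = -(-6 - 41*20 + 20*12) = -(-6 - 820 + 240) = -1*(-586) = 586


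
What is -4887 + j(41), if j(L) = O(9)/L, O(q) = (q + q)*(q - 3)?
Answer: -200259/41 ≈ -4884.4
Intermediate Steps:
O(q) = 2*q*(-3 + q) (O(q) = (2*q)*(-3 + q) = 2*q*(-3 + q))
j(L) = 108/L (j(L) = (2*9*(-3 + 9))/L = (2*9*6)/L = 108/L)
-4887 + j(41) = -4887 + 108/41 = -200259/41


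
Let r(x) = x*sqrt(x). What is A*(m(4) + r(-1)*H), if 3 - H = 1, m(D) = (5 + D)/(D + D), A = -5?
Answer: -45/8 + 10*I ≈ -5.625 + 10.0*I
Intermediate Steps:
m(D) = (5 + D)/(2*D) (m(D) = (5 + D)/((2*D)) = (5 + D)*(1/(2*D)) = (5 + D)/(2*D))
H = 2 (H = 3 - 1*1 = 3 - 1 = 2)
r(x) = x**(3/2)
A*(m(4) + r(-1)*H) = -5*((1/2)*(5 + 4)/4 + (-1)**(3/2)*2) = -5*((1/2)*(1/4)*9 - I*2) = -5*(9/8 - 2*I) = -45/8 + 10*I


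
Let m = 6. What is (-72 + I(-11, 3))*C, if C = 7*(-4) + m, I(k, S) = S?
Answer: 1518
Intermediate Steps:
C = -22 (C = 7*(-4) + 6 = -28 + 6 = -22)
(-72 + I(-11, 3))*C = (-72 + 3)*(-22) = -69*(-22) = 1518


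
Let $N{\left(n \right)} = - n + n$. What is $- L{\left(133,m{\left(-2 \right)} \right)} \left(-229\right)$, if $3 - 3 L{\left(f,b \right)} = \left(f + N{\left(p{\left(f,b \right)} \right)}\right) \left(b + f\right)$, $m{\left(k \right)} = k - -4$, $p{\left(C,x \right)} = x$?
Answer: $-1370336$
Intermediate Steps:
$m{\left(k \right)} = 4 + k$ ($m{\left(k \right)} = k + 4 = 4 + k$)
$N{\left(n \right)} = 0$
$L{\left(f,b \right)} = 1 - \frac{f \left(b + f\right)}{3}$ ($L{\left(f,b \right)} = 1 - \frac{\left(f + 0\right) \left(b + f\right)}{3} = 1 - \frac{f \left(b + f\right)}{3}$)
$- L{\left(133,m{\left(-2 \right)} \right)} \left(-229\right) = - \left(1 - \frac{133^{2}}{3} - \frac{1}{3} \left(4 - 2\right) 133\right) \left(-229\right) = - \left(1 - \frac{17689}{3} - \frac{2}{3} \cdot 133\right) \left(-229\right) = - \left(1 - \frac{17689}{3} - \frac{266}{3}\right) \left(-229\right) = - \left(-5984\right) \left(-229\right) = \left(-1\right) 1370336 = -1370336$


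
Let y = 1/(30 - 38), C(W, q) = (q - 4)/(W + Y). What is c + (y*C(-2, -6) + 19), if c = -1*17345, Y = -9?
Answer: -762349/44 ≈ -17326.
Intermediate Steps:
C(W, q) = (-4 + q)/(-9 + W) (C(W, q) = (q - 4)/(W - 9) = (-4 + q)/(-9 + W))
y = -1/8 (y = 1/(-8) = -1/8 ≈ -0.12500)
c = -17345
c + (y*C(-2, -6) + 19) = -17345 + (-(-4 - 6)/(8*(-9 - 2)) + 19) = -17345 + (-(-10)/(8*(-11)) + 19) = -17345 + (-(-1)*(-10)/88 + 19) = -17345 + (-1/8*10/11 + 19) = -17345 + (-5/44 + 19) = -17345 + 831/44 = -762349/44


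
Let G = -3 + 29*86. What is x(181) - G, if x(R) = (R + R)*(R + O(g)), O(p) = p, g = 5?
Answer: 64841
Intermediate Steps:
G = 2491 (G = -3 + 2494 = 2491)
x(R) = 2*R*(5 + R) (x(R) = (R + R)*(R + 5) = (2*R)*(5 + R) = 2*R*(5 + R))
x(181) - G = 2*181*(5 + 181) - 1*2491 = 2*181*186 - 2491 = 67332 - 2491 = 64841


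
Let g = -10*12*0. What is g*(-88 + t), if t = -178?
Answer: 0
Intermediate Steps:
g = 0 (g = -120*0 = 0)
g*(-88 + t) = 0*(-88 - 178) = 0*(-266) = 0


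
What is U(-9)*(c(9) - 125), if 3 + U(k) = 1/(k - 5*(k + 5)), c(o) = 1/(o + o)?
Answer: 35984/99 ≈ 363.47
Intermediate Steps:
c(o) = 1/(2*o)
U(k) = -3 + 1/(-25 - 4*k) (U(k) = -3 + 1/(k - 5*(k + 5)) = -3 + 1/(k - 5*(5 + k)) = -3 + 1/(k + (-25 - 5*k)) = -3 + 1/(-25 - 4*k))
U(-9)*(c(9) - 125) = (4*(-19 - 3*(-9))/(25 + 4*(-9)))*((½)/9 - 125) = (4*(-19 + 27)/(25 - 36))*((½)*(⅑) - 125) = (4*8/(-11))*(1/18 - 125) = (4*(-1/11)*8)*(-2249/18) = -32/11*(-2249/18) = 35984/99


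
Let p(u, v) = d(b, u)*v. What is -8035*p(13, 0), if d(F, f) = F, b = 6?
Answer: 0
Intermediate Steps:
p(u, v) = 6*v
-8035*p(13, 0) = -48210*0 = -8035*0 = 0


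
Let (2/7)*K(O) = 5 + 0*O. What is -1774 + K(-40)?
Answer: -3513/2 ≈ -1756.5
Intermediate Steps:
K(O) = 35/2 (K(O) = 7*(5 + 0*O)/2 = 7*(5 + 0)/2 = (7/2)*5 = 35/2)
-1774 + K(-40) = -1774 + 35/2 = -3513/2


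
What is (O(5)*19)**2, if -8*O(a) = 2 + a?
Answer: 17689/64 ≈ 276.39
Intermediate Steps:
O(a) = -1/4 - a/8 (O(a) = -(2 + a)/8 = -1/4 - a/8)
(O(5)*19)**2 = ((-1/4 - 1/8*5)*19)**2 = ((-1/4 - 5/8)*19)**2 = (-7/8*19)**2 = (-133/8)**2 = 17689/64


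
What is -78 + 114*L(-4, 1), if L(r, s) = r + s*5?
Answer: 36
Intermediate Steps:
L(r, s) = r + 5*s
-78 + 114*L(-4, 1) = -78 + 114*(-4 + 5*1) = -78 + 114*(-4 + 5) = -78 + 114*1 = -78 + 114 = 36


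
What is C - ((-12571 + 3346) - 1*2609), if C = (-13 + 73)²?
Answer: 15434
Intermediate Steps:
C = 3600 (C = 60² = 3600)
C - ((-12571 + 3346) - 1*2609) = 3600 - ((-12571 + 3346) - 1*2609) = 3600 - (-9225 - 2609) = 3600 - 1*(-11834) = 3600 + 11834 = 15434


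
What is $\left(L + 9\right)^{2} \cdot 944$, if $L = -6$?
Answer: $8496$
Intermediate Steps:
$\left(L + 9\right)^{2} \cdot 944 = \left(-6 + 9\right)^{2} \cdot 944 = 3^{2} \cdot 944 = 9 \cdot 944 = 8496$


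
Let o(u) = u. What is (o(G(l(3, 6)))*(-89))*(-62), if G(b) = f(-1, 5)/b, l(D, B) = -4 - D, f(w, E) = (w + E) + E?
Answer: -49662/7 ≈ -7094.6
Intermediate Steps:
f(w, E) = w + 2*E (f(w, E) = (E + w) + E = w + 2*E)
G(b) = 9/b (G(b) = (-1 + 2*5)/b = (-1 + 10)/b = 9/b)
(o(G(l(3, 6)))*(-89))*(-62) = ((9/(-4 - 1*3))*(-89))*(-62) = ((9/(-4 - 3))*(-89))*(-62) = ((9/(-7))*(-89))*(-62) = ((9*(-⅐))*(-89))*(-62) = -9/7*(-89)*(-62) = (801/7)*(-62) = -49662/7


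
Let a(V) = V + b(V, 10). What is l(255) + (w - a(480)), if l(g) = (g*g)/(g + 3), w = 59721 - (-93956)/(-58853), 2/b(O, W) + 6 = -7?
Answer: 3914407204597/65797654 ≈ 59492.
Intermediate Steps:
b(O, W) = -2/13 (b(O, W) = 2/(-6 - 7) = 2/(-13) = 2*(-1/13) = -2/13)
w = 3514666057/58853 (w = 59721 - (-93956)*(-1)/58853 = 59721 - 1*93956/58853 = 59721 - 93956/58853 = 3514666057/58853 ≈ 59719.)
a(V) = -2/13 + V (a(V) = V - 2/13 = -2/13 + V)
l(g) = g**2/(3 + g)
l(255) + (w - a(480)) = 255**2/(3 + 255) + (3514666057/58853 - (-2/13 + 480)) = 65025/258 + (3514666057/58853 - 1*6238/13) = 65025*(1/258) + (3514666057/58853 - 6238/13) = 21675/86 + 45323533727/765089 = 3914407204597/65797654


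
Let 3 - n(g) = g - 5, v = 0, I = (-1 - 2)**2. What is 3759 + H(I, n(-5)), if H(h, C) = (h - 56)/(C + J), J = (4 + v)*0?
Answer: 48820/13 ≈ 3755.4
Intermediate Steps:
I = 9 (I = (-3)**2 = 9)
J = 0 (J = (4 + 0)*0 = 4*0 = 0)
n(g) = 8 - g (n(g) = 3 - (g - 5) = 3 - (-5 + g) = 3 + (5 - g) = 8 - g)
H(h, C) = (-56 + h)/C (H(h, C) = (h - 56)/(C + 0) = (-56 + h)/C)
3759 + H(I, n(-5)) = 3759 + (-56 + 9)/(8 - 1*(-5)) = 3759 - 47/(8 + 5) = 3759 - 47/13 = 48820/13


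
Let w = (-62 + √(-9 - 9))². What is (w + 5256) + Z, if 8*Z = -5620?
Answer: 16759/2 - 372*I*√2 ≈ 8379.5 - 526.09*I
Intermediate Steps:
Z = -1405/2 (Z = (⅛)*(-5620) = -1405/2 ≈ -702.50)
w = (-62 + 3*I*√2)² (w = (-62 + √(-18))² = (-62 + 3*I*√2)² ≈ 3826.0 - 526.09*I)
(w + 5256) + Z = ((3826 - 372*I*√2) + 5256) - 1405/2 = (9082 - 372*I*√2) - 1405/2 = 16759/2 - 372*I*√2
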